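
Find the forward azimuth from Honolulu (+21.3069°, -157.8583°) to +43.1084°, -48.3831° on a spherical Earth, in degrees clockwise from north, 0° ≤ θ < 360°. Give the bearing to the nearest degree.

Δλ = -48.3831 − -157.8583 = 109.4752°.
θ = atan2( sin Δλ · cos φ₂ , cos φ₁ · sin φ₂ − sin φ₁ · cos φ₂ · cos Δλ )
  = atan2(0.68829, 0.72511) = 43.508° → normalised to [0°, 360°): 43.508°.

44°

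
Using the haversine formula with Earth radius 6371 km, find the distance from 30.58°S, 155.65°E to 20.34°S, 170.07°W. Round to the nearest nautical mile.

1948 nmi

Δλ = -170.07 − 155.65 = -325.72°; wrapped into (−180°, 180°]: 34.28°.
Δφ = -20.34 − -30.58 = 10.24°.
a = sin²(Δφ/2) + cos φ₁ · cos φ₂ · sin²(Δλ/2) = 0.078075.
c = 2·atan2(√a, √(1−a)) = 0.56638 rad → d = 6371·c ≈ 3608.39 km ≈ 1948.37 nmi.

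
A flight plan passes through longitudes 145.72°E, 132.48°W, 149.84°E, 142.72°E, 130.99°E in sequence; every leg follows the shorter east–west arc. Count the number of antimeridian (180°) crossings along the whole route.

Leg 1: +145.72° → -132.48°, shortest Δλ = 81.8° (east) — crosses 180°.
Leg 2: -132.48° → +149.84°, shortest Δλ = -77.68° (west) — crosses 180°.
Leg 3: +149.84° → +142.72°, shortest Δλ = -7.12° (west) — does not cross 180°.
Leg 4: +142.72° → +130.99°, shortest Δλ = -11.73° (west) — does not cross 180°.
Total crossings: 2.

2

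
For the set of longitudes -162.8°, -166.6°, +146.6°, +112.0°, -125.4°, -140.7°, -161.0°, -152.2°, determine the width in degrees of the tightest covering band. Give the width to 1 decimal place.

Sort the longitudes: -166.6°, -162.8°, -161.0°, -152.2°, -140.7°, -125.4°, +112.0°, +146.6°.
Eastward gaps between consecutive values (wrapping around): 3.8°, 1.8°, 8.8°, 11.5°, 15.3°, 237.4°, 34.6°, 46.8°.
Largest gap = 237.4° ⇒ minimal covering band is its complement: 360° − 237.4° = 122.6°.
Band runs from +112.0° eastward to -125.4°, crossing the antimeridian.

122.6°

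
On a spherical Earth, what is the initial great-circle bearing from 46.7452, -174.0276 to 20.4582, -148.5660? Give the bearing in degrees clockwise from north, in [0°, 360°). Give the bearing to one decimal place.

133.1°

Δλ = -148.5660 − -174.0276 = 25.4616°.
θ = atan2( sin Δλ · cos φ₂ , cos φ₁ · sin φ₂ − sin φ₁ · cos φ₂ · cos Δλ )
  = atan2(0.40279, -0.37659) = 133.075° → normalised to [0°, 360°): 133.075°.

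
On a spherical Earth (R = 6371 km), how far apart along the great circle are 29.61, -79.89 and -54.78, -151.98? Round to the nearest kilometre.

Δλ = -151.98 − -79.89 = -72.09°.
Δφ = -54.78 − 29.61 = -84.39°.
a = sin²(Δφ/2) + cos φ₁ · cos φ₂ · sin²(Δλ/2) = 0.624727.
c = 2·atan2(√a, √(1−a)) = 1.82291 rad → d = 6371·c ≈ 11613.78 km.

11614 km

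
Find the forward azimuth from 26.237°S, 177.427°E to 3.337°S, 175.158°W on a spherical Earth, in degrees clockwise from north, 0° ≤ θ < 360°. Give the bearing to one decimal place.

18.5°

Δλ = -175.158 − 177.427 = -352.585°; wrapped into (−180°, 180°]: 7.415°.
θ = atan2( sin Δλ · cos φ₂ , cos φ₁ · sin φ₂ − sin φ₁ · cos φ₂ · cos Δλ )
  = atan2(0.12884, 0.38543) = 18.483° → normalised to [0°, 360°): 18.483°.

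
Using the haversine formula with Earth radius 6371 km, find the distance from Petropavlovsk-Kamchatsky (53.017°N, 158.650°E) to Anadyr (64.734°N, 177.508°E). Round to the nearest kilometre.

Δλ = 177.508 − 158.650 = 18.858°.
Δφ = 64.734 − 53.017 = 11.717°.
a = sin²(Δφ/2) + cos φ₁ · cos φ₂ · sin²(Δλ/2) = 0.017310.
c = 2·atan2(√a, √(1−a)) = 0.26390 rad → d = 6371·c ≈ 1681.31 km.

1681 km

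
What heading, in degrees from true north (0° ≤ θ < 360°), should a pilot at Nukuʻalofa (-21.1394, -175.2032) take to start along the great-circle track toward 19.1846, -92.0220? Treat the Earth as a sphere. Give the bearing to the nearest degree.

Δλ = -92.0220 − -175.2032 = 83.1812°.
θ = atan2( sin Δλ · cos φ₂ , cos φ₁ · sin φ₂ − sin φ₁ · cos φ₂ · cos Δλ )
  = atan2(0.93778, 0.34694) = 69.698° → normalised to [0°, 360°): 69.698°.

70°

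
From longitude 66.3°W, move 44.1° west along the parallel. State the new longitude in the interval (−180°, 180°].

110.4°W

Start at -66.3°; shift −44.1° → -110.4°.
-110.4° already lies in (−180°, 180°].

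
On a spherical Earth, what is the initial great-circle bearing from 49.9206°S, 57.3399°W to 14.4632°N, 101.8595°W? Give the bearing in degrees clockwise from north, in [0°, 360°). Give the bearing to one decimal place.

315.4°

Δλ = -101.8595 − -57.3399 = -44.5196°.
θ = atan2( sin Δλ · cos φ₂ , cos φ₁ · sin φ₂ − sin φ₁ · cos φ₂ · cos Δλ )
  = atan2(-0.67893, 0.68908) = -44.575° → normalised to [0°, 360°): 315.425°.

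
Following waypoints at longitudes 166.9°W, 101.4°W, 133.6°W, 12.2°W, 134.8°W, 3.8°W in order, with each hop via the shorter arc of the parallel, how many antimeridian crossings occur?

0

Leg 1: -166.9° → -101.4°, shortest Δλ = 65.5° (east) — does not cross 180°.
Leg 2: -101.4° → -133.6°, shortest Δλ = -32.2° (west) — does not cross 180°.
Leg 3: -133.6° → -12.2°, shortest Δλ = 121.4° (east) — does not cross 180°.
Leg 4: -12.2° → -134.8°, shortest Δλ = -122.6° (west) — does not cross 180°.
Leg 5: -134.8° → -3.8°, shortest Δλ = 131.0° (east) — does not cross 180°.
Total crossings: 0.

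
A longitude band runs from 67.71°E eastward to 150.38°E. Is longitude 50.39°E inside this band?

No

Band width going east from +67.71° to +150.38°: ((150.38 − 67.71) mod 360) = 82.67°.
Offset of +50.39° east of the west edge: ((50.39 − 67.71) mod 360) = 342.68°.
342.68° > 82.67° ⇒ outside.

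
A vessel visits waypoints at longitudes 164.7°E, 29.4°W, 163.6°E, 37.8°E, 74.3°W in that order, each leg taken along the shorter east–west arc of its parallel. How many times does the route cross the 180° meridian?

Leg 1: +164.7° → -29.4°, shortest Δλ = 165.9° (east) — crosses 180°.
Leg 2: -29.4° → +163.6°, shortest Δλ = -167.0° (west) — crosses 180°.
Leg 3: +163.6° → +37.8°, shortest Δλ = -125.8° (west) — does not cross 180°.
Leg 4: +37.8° → -74.3°, shortest Δλ = -112.1° (west) — does not cross 180°.
Total crossings: 2.

2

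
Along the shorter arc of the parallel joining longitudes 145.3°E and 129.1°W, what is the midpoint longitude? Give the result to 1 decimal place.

Signed shortest Δλ from +145.3° to -129.1° is +85.6°.
Midpoint longitude = +145.3° + (+85.6°)/2 = +145.3° + 42.8° = +188.1°.
Normalise into (−180°, 180°]: -171.9°.
(The naïve average (+145.3 + -129.1)/2 = 8.1° is on the wrong side of the globe.)

171.9°W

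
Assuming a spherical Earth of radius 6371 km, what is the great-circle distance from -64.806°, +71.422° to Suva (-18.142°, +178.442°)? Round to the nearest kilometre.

Δλ = 178.442 − 71.422 = 107.020°.
Δφ = -18.142 − -64.806 = 46.664°.
a = sin²(Δφ/2) + cos φ₁ · cos φ₂ · sin²(Δλ/2) = 0.418327.
c = 2·atan2(√a, √(1−a)) = 1.40671 rad → d = 6371·c ≈ 8962.18 km.

8962 km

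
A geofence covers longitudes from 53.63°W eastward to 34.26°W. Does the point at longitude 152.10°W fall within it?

No

Band width going east from -53.63° to -34.26°: ((-34.26 − -53.63) mod 360) = 19.37°.
Offset of -152.10° east of the west edge: ((-152.10 − -53.63) mod 360) = 261.53°.
261.53° > 19.37° ⇒ outside.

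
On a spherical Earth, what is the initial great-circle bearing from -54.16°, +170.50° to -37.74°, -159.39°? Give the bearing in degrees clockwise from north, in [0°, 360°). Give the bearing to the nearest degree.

64°

Δλ = -159.39 − 170.50 = -329.89°; wrapped into (−180°, 180°]: 30.11°.
θ = atan2( sin Δλ · cos φ₂ , cos φ₁ · sin φ₂ − sin φ₁ · cos φ₂ · cos Δλ )
  = atan2(0.39671, 0.19617) = 63.688° → normalised to [0°, 360°): 63.688°.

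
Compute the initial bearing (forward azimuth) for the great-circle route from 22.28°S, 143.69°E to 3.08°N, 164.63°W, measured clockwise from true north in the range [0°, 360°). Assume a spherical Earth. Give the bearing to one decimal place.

Δλ = -164.63 − 143.69 = -308.32°; wrapped into (−180°, 180°]: 51.68°.
θ = atan2( sin Δλ · cos φ₂ , cos φ₁ · sin φ₂ − sin φ₁ · cos φ₂ · cos Δλ )
  = atan2(0.78343, 0.28446) = 70.044° → normalised to [0°, 360°): 70.044°.

70.0°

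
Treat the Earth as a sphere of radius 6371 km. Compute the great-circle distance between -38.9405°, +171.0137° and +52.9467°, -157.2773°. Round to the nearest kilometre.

Δλ = -157.2773 − 171.0137 = -328.2910°; wrapped into (−180°, 180°]: 31.7090°.
Δφ = 52.9467 − -38.9405 = 91.8872°.
a = sin²(Δφ/2) + cos φ₁ · cos φ₂ · sin²(Δλ/2) = 0.551445.
c = 2·atan2(√a, √(1−a)) = 1.67387 rad → d = 6371·c ≈ 10664.22 km.

10664 km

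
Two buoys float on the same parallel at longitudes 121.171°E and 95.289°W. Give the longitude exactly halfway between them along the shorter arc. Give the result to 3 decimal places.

Signed shortest Δλ from +121.171° to -95.289° is +143.540°.
Midpoint longitude = +121.171° + (+143.540°)/2 = +121.171° + 71.770° = +192.941°.
Normalise into (−180°, 180°]: -167.059°.
(The naïve average (+121.171 + -95.289)/2 = 12.941° is on the wrong side of the globe.)

167.059°W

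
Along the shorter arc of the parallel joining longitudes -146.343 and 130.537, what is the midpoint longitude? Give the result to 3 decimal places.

+172.097°

Signed shortest Δλ from -146.343° to +130.537° is -83.120°.
Midpoint longitude = -146.343° + (-83.120°)/2 = -146.343° − 41.560° = -187.903°.
Normalise into (−180°, 180°]: +172.097°.
(The naïve average (-146.343 + +130.537)/2 = -7.903° is on the wrong side of the globe.)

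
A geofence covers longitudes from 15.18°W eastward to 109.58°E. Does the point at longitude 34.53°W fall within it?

No

Band width going east from -15.18° to +109.58°: ((109.58 − -15.18) mod 360) = 124.76°.
Offset of -34.53° east of the west edge: ((-34.53 − -15.18) mod 360) = 340.65°.
340.65° > 124.76° ⇒ outside.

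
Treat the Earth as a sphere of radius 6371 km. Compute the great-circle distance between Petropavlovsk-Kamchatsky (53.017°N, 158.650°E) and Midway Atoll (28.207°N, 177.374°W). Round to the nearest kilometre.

3387 km

Δλ = -177.374 − 158.650 = -336.024°; wrapped into (−180°, 180°]: 23.976°.
Δφ = 28.207 − 53.017 = -24.810°.
a = sin²(Δφ/2) + cos φ₁ · cos φ₂ · sin²(Δλ/2) = 0.069019.
c = 2·atan2(√a, √(1−a)) = 0.53167 rad → d = 6371·c ≈ 3387.27 km.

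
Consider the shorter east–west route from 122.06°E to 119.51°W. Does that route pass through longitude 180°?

Yes

Naïve |-119.51 − 122.06| = 241.57° > 180°, so the shorter arc goes the other way round — across 180°.
Signed shortest Δλ = ((-119.51 − 122.06 + 180) mod 360) − 180 = 118.43°.
Going east by 118.43° from +122.06° passes through 180° before reaching -119.51°.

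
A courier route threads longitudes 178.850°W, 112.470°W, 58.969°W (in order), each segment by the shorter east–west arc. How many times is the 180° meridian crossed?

Leg 1: -178.850° → -112.470°, shortest Δλ = 66.38° (east) — does not cross 180°.
Leg 2: -112.470° → -58.969°, shortest Δλ = 53.501° (east) — does not cross 180°.
Total crossings: 0.

0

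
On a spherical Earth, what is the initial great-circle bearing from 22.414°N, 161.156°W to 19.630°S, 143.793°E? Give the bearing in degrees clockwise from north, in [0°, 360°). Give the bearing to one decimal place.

Δλ = 143.793 − -161.156 = 304.949°; wrapped into (−180°, 180°]: -55.051°.
θ = atan2( sin Δλ · cos φ₂ , cos φ₁ · sin φ₂ − sin φ₁ · cos φ₂ · cos Δλ )
  = atan2(-0.77202, -0.51630) = -123.773° → normalised to [0°, 360°): 236.227°.

236.2°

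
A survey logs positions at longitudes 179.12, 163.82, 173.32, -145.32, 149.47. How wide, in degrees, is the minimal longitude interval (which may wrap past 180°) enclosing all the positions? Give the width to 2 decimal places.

65.21°

Sort the longitudes: -145.32°, +149.47°, +163.82°, +173.32°, +179.12°.
Eastward gaps between consecutive values (wrapping around): 294.79°, 14.35°, 9.50°, 5.80°, 35.56°.
Largest gap = 294.79° ⇒ minimal covering band is its complement: 360° − 294.79° = 65.21°.
Band runs from +149.47° eastward to -145.32°, crossing the antimeridian.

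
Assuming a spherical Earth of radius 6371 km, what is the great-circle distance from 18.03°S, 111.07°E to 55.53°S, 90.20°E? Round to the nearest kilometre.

Δλ = 90.20 − 111.07 = -20.87°.
Δφ = -55.53 − -18.03 = -37.50°.
a = sin²(Δφ/2) + cos φ₁ · cos φ₂ · sin²(Δλ/2) = 0.120978.
c = 2·atan2(√a, √(1−a)) = 0.71049 rad → d = 6371·c ≈ 4526.52 km.

4527 km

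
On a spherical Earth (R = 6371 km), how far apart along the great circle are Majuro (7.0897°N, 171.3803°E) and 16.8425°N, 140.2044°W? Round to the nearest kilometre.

Δλ = -140.2044 − 171.3803 = -311.5847°; wrapped into (−180°, 180°]: 48.4153°.
Δφ = 16.8425 − 7.0897 = 9.7528°.
a = sin²(Δφ/2) + cos φ₁ · cos φ₂ · sin²(Δλ/2) = 0.166920.
c = 2·atan2(√a, √(1−a)) = 0.84175 rad → d = 6371·c ≈ 5362.78 km.

5363 km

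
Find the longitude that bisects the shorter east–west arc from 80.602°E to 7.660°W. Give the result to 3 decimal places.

Signed shortest Δλ from +80.602° to -7.660° is -88.262°.
Midpoint longitude = +80.602° + (-88.262°)/2 = +80.602° − 44.131° = +36.471°.

36.471°E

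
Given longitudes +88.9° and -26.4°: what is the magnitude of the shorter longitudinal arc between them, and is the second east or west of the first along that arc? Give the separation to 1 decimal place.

115.3° west

Raw difference: -26.4 − 88.9 = -115.3°.
Normalise into (−180°, 180°]: -115.3° stays -115.3°.
Negative ⇒ the second point lies to the west; separation 115.3°.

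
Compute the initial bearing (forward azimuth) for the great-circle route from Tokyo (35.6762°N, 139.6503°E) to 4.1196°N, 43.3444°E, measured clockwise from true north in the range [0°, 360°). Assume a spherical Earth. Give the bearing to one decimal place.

277.0°

Δλ = 43.3444 − 139.6503 = -96.3059°.
θ = atan2( sin Δλ · cos φ₂ , cos φ₁ · sin φ₂ − sin φ₁ · cos φ₂ · cos Δλ )
  = atan2(-0.99138, 0.12225) = -82.970° → normalised to [0°, 360°): 277.030°.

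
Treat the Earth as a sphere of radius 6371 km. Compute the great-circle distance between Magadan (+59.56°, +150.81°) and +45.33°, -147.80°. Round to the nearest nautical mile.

2306 nmi

Δλ = -147.80 − 150.81 = -298.61°; wrapped into (−180°, 180°]: 61.39°.
Δφ = 45.33 − 59.56 = -14.23°.
a = sin²(Δφ/2) + cos φ₁ · cos φ₂ · sin²(Δλ/2) = 0.108153.
c = 2·atan2(√a, √(1−a)) = 0.67021 rad → d = 6371·c ≈ 4269.88 km ≈ 2305.55 nmi.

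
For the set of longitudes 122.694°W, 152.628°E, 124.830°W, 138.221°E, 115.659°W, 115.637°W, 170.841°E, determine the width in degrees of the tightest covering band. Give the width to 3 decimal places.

Sort the longitudes: -124.830°, -122.694°, -115.659°, -115.637°, +138.221°, +152.628°, +170.841°.
Eastward gaps between consecutive values (wrapping around): 2.136°, 7.035°, 0.022°, 253.858°, 14.407°, 18.213°, 64.329°.
Largest gap = 253.858° ⇒ minimal covering band is its complement: 360° − 253.858° = 106.142°.
Band runs from +138.221° eastward to -115.637°, crossing the antimeridian.

106.142°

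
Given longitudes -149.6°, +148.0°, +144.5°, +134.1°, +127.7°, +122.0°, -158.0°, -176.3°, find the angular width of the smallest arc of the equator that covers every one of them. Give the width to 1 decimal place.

Sort the longitudes: -176.3°, -158.0°, -149.6°, +122.0°, +127.7°, +134.1°, +144.5°, +148.0°.
Eastward gaps between consecutive values (wrapping around): 18.3°, 8.4°, 271.6°, 5.7°, 6.4°, 10.4°, 3.5°, 35.7°.
Largest gap = 271.6° ⇒ minimal covering band is its complement: 360° − 271.6° = 88.4°.
Band runs from +122.0° eastward to -149.6°, crossing the antimeridian.

88.4°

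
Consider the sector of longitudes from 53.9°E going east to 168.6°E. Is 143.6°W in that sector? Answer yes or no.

No

Band width going east from +53.9° to +168.6°: ((168.6 − 53.9) mod 360) = 114.7°.
Offset of -143.6° east of the west edge: ((-143.6 − 53.9) mod 360) = 162.5°.
162.5° > 114.7° ⇒ outside.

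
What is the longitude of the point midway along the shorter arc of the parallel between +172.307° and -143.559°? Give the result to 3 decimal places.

-165.626°

Signed shortest Δλ from +172.307° to -143.559° is +44.134°.
Midpoint longitude = +172.307° + (+44.134°)/2 = +172.307° + 22.067° = +194.374°.
Normalise into (−180°, 180°]: -165.626°.
(The naïve average (+172.307 + -143.559)/2 = 14.374° is on the wrong side of the globe.)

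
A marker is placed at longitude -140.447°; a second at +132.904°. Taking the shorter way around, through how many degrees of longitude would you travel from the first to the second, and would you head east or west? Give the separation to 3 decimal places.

86.649° west

Raw difference: 132.904 − -140.447 = 273.351°.
Normalise into (−180°, 180°]: 273.351° − 360° = -86.649°.
Negative ⇒ the second point lies to the west; separation 86.649°.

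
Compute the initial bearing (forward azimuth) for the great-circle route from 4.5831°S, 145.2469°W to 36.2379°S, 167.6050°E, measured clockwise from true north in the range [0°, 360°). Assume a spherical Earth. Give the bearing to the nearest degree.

Δλ = 167.6050 − -145.2469 = 312.8519°; wrapped into (−180°, 180°]: -47.1481°.
θ = atan2( sin Δλ · cos φ₂ , cos φ₁ · sin φ₂ − sin φ₁ · cos φ₂ · cos Δλ )
  = atan2(-0.59131, -0.54542) = -132.688° → normalised to [0°, 360°): 227.312°.

227°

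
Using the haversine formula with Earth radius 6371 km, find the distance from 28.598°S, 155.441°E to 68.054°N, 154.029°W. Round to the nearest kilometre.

11521 km

Δλ = -154.029 − 155.441 = -309.470°; wrapped into (−180°, 180°]: 50.530°.
Δφ = 68.054 − -28.598 = 96.652°.
a = sin²(Δφ/2) + cos φ₁ · cos φ₂ · sin²(Δλ/2) = 0.617694.
c = 2·atan2(√a, √(1−a)) = 1.80841 rad → d = 6371·c ≈ 11521.40 km.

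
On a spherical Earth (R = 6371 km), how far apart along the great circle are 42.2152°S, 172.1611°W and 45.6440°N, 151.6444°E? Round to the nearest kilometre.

Δλ = 151.6444 − -172.1611 = 323.8055°; wrapped into (−180°, 180°]: -36.1945°.
Δφ = 45.6440 − -42.2152 = 87.8592°.
a = sin²(Δφ/2) + cos φ₁ · cos φ₂ · sin²(Δλ/2) = 0.531284.
c = 2·atan2(√a, √(1−a)) = 1.63341 rad → d = 6371·c ≈ 10406.42 km.

10406 km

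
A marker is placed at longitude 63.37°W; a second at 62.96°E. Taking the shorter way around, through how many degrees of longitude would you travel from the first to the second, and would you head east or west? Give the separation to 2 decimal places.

Raw difference: 62.96 − -63.37 = 126.33°.
Normalise into (−180°, 180°]: 126.33° stays 126.33°.
Positive ⇒ the second point lies to the east; separation 126.33°.

126.33° east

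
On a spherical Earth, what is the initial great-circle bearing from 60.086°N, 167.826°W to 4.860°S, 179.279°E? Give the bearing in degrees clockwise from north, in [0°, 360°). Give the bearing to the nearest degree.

Δλ = 179.279 − -167.826 = 347.105°; wrapped into (−180°, 180°]: -12.895°.
θ = atan2( sin Δλ · cos φ₂ , cos φ₁ · sin φ₂ − sin φ₁ · cos φ₂ · cos Δλ )
  = atan2(-0.22236, -0.88413) = -165.883° → normalised to [0°, 360°): 194.117°.

194°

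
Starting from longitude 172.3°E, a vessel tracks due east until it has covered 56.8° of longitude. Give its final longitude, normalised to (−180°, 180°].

Start at +172.3°; shift +56.8° → +229.1°.
+229.1° lies outside (−180°, 180°]; subtract 360° → -130.9°.

130.9°W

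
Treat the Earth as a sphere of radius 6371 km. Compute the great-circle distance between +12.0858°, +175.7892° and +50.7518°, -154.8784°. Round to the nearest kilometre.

5054 km

Δλ = -154.8784 − 175.7892 = -330.6676°; wrapped into (−180°, 180°]: 29.3324°.
Δφ = 50.7518 − 12.0858 = 38.6660°.
a = sin²(Δφ/2) + cos φ₁ · cos φ₂ · sin²(Δλ/2) = 0.149258.
c = 2·atan2(√a, √(1−a)) = 0.79332 rad → d = 6371·c ≈ 5054.23 km.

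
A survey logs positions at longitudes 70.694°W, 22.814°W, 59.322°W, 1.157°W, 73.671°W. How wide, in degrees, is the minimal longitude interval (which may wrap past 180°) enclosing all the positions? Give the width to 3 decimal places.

72.514°

Sort the longitudes: -73.671°, -70.694°, -59.322°, -22.814°, -1.157°.
Eastward gaps between consecutive values (wrapping around): 2.977°, 11.372°, 36.508°, 21.657°, 287.486°.
Largest gap = 287.486° ⇒ minimal covering band is its complement: 360° − 287.486° = 72.514°.
Band runs from -73.671° eastward to -1.157°.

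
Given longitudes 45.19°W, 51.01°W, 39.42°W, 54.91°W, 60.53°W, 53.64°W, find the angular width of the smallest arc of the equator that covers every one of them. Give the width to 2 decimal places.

21.11°

Sort the longitudes: -60.53°, -54.91°, -53.64°, -51.01°, -45.19°, -39.42°.
Eastward gaps between consecutive values (wrapping around): 5.62°, 1.27°, 2.63°, 5.82°, 5.77°, 338.89°.
Largest gap = 338.89° ⇒ minimal covering band is its complement: 360° − 338.89° = 21.11°.
Band runs from -60.53° eastward to -39.42°.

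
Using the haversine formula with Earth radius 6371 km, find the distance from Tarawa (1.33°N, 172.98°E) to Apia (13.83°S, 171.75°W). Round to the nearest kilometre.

2382 km

Δλ = -171.75 − 172.98 = -344.73°; wrapped into (−180°, 180°]: 15.27°.
Δφ = -13.83 − 1.33 = -15.16°.
a = sin²(Δφ/2) + cos φ₁ · cos φ₂ · sin²(Δλ/2) = 0.034536.
c = 2·atan2(√a, √(1−a)) = 0.37385 rad → d = 6371·c ≈ 2381.81 km.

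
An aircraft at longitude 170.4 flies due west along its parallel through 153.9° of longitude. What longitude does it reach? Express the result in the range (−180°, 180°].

Start at +170.4°; shift −153.9° → +16.5°.
+16.5° already lies in (−180°, 180°].

+16.5°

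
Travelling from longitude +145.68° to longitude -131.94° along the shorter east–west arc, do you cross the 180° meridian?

Naïve |-131.94 − 145.68| = 277.62° > 180°, so the shorter arc goes the other way round — across 180°.
Signed shortest Δλ = ((-131.94 − 145.68 + 180) mod 360) − 180 = 82.38°.
Going east by 82.38° from +145.68° passes through 180° before reaching -131.94°.

Yes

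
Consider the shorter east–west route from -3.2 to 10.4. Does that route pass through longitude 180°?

Signed shortest Δλ = ((10.4 − -3.2 + 180) mod 360) − 180 = 13.6°.
Going east by 13.6° from -3.2° reaches +10.4° without touching 180°.

No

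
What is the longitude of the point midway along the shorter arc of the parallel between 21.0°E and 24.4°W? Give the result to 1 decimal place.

Signed shortest Δλ from +21.0° to -24.4° is -45.4°.
Midpoint longitude = +21.0° + (-45.4°)/2 = +21.0° − 22.7° = -1.7°.

1.7°W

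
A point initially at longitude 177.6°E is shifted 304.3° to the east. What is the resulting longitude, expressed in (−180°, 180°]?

Start at +177.6°; shift +304.3° → +481.9°.
+481.9° lies outside (−180°, 180°]; subtract 360° → +121.9°.

121.9°E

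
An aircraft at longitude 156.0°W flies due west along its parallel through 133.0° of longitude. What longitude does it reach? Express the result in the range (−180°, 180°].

Start at -156.0°; shift −133.0° → -289.0°.
-289.0° lies outside (−180°, 180°]; add 360° → +71.0°.

71.0°E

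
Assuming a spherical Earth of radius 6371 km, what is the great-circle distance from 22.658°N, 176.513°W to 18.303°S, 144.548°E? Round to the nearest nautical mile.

3357 nmi

Δλ = 144.548 − -176.513 = 321.061°; wrapped into (−180°, 180°]: -38.939°.
Δφ = -18.303 − 22.658 = -40.961°.
a = sin²(Δφ/2) + cos φ₁ · cos φ₂ · sin²(Δλ/2) = 0.219754.
c = 2·atan2(√a, √(1−a)) = 0.97582 rad → d = 6371·c ≈ 6216.92 km ≈ 3356.87 nmi.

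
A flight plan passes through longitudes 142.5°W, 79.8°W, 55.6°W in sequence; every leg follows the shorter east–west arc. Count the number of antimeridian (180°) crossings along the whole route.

0

Leg 1: -142.5° → -79.8°, shortest Δλ = 62.7° (east) — does not cross 180°.
Leg 2: -79.8° → -55.6°, shortest Δλ = 24.2° (east) — does not cross 180°.
Total crossings: 0.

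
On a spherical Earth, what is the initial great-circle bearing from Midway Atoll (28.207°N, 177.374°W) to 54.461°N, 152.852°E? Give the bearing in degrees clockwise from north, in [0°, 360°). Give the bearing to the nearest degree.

Δλ = 152.852 − -177.374 = 330.226°; wrapped into (−180°, 180°]: -29.774°.
θ = atan2( sin Δλ · cos φ₂ , cos φ₁ · sin φ₂ − sin φ₁ · cos φ₂ · cos Δλ )
  = atan2(-0.28864, 0.47862) = -31.093° → normalised to [0°, 360°): 328.907°.

329°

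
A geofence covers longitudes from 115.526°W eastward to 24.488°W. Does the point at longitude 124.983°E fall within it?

Band width going east from -115.526° to -24.488°: ((-24.488 − -115.526) mod 360) = 91.038°.
Offset of +124.983° east of the west edge: ((124.983 − -115.526) mod 360) = 240.509°.
240.509° > 91.038° ⇒ outside.

No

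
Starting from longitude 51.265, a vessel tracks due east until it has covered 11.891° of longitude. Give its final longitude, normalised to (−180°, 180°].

Start at +51.265°; shift +11.891° → +63.156°.
+63.156° already lies in (−180°, 180°].

+63.156°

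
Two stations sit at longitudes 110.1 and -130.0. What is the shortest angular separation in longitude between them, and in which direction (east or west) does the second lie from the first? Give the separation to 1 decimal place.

Raw difference: -130.0 − 110.1 = -240.1°.
Normalise into (−180°, 180°]: -240.1° + 360° = 119.9°.
Positive ⇒ the second point lies to the east; separation 119.9°.

119.9° east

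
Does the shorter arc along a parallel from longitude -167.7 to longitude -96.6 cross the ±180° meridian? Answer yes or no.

Signed shortest Δλ = ((-96.6 − -167.7 + 180) mod 360) − 180 = 71.1°.
Going east by 71.1° from -167.7° reaches -96.6° without touching 180°.

No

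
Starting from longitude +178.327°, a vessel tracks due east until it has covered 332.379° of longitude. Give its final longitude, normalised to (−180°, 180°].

+150.706°

Start at +178.327°; shift +332.379° → +510.706°.
+510.706° lies outside (−180°, 180°]; subtract 360° → +150.706°.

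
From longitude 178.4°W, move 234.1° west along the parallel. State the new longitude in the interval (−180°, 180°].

Start at -178.4°; shift −234.1° → -412.5°.
-412.5° lies outside (−180°, 180°]; add 360° → -52.5°.

52.5°W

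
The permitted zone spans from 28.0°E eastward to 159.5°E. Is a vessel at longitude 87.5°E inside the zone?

Yes

Band width going east from +28.0° to +159.5°: ((159.5 − 28.0) mod 360) = 131.5°.
Offset of +87.5° east of the west edge: ((87.5 − 28.0) mod 360) = 59.5°.
59.5° ≤ 131.5° ⇒ inside.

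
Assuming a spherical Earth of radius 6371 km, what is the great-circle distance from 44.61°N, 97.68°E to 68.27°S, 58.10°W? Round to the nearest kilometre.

Δλ = -58.10 − 97.68 = -155.78°.
Δφ = -68.27 − 44.61 = -112.88°.
a = sin²(Δφ/2) + cos φ₁ · cos φ₂ · sin²(Δλ/2) = 0.946371.
c = 2·atan2(√a, √(1−a)) = 2.67419 rad → d = 6371·c ≈ 17037.28 km.

17037 km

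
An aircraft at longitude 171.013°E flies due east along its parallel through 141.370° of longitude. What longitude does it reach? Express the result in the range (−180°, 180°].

47.617°W

Start at +171.013°; shift +141.370° → +312.383°.
+312.383° lies outside (−180°, 180°]; subtract 360° → -47.617°.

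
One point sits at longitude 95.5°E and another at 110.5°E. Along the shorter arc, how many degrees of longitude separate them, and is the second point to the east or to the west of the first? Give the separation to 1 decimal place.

15.0° east

Raw difference: 110.5 − 95.5 = 15.0°.
Normalise into (−180°, 180°]: 15.0° stays 15.0°.
Positive ⇒ the second point lies to the east; separation 15.0°.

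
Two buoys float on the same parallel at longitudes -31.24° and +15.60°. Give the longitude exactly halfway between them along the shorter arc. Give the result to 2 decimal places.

Signed shortest Δλ from -31.24° to +15.60° is +46.84°.
Midpoint longitude = -31.24° + (+46.84°)/2 = -31.24° + 23.42° = -7.82°.

-7.82°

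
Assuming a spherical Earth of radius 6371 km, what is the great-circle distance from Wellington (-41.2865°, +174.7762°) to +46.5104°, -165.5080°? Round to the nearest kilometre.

9956 km

Δλ = -165.5080 − 174.7762 = -340.2842°; wrapped into (−180°, 180°]: 19.7158°.
Δφ = 46.5104 − -41.2865 = 87.7969°.
a = sin²(Δφ/2) + cos φ₁ · cos φ₂ · sin²(Δλ/2) = 0.495937.
c = 2·atan2(√a, √(1−a)) = 1.56267 rad → d = 6371·c ≈ 9955.77 km.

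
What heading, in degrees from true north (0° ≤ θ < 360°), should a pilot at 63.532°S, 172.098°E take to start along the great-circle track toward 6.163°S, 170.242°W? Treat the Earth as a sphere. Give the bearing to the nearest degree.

Δλ = -170.242 − 172.098 = -342.340°; wrapped into (−180°, 180°]: 17.660°.
θ = atan2( sin Δλ · cos φ₂ , cos φ₁ · sin φ₂ − sin φ₁ · cos φ₂ · cos Δλ )
  = atan2(0.30161, 0.80022) = 20.652° → normalised to [0°, 360°): 20.652°.

21°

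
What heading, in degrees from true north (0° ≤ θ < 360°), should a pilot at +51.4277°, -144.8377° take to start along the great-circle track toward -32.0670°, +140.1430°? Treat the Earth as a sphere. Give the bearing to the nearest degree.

Δλ = 140.1430 − -144.8377 = 284.9807°; wrapped into (−180°, 180°]: -75.0193°.
θ = atan2( sin Δλ · cos φ₂ , cos φ₁ · sin φ₂ − sin φ₁ · cos φ₂ · cos Δλ )
  = atan2(-0.81863, -0.50229) = -121.532° → normalised to [0°, 360°): 238.468°.

238°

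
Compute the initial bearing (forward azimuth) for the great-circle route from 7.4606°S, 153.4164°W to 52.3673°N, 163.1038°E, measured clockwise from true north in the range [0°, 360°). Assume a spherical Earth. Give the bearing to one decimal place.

333.5°

Δλ = 163.1038 − -153.4164 = 316.5202°; wrapped into (−180°, 180°]: -43.4798°.
θ = atan2( sin Δλ · cos φ₂ , cos φ₁ · sin φ₂ − sin φ₁ · cos φ₂ · cos Δλ )
  = atan2(-0.42015, 0.84277) = -26.498° → normalised to [0°, 360°): 333.502°.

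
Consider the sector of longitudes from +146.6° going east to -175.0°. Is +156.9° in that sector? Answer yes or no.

Yes

Band width going east from +146.6° to -175.0°: ((-175.0 − 146.6) mod 360) = 38.4°.
Offset of +156.9° east of the west edge: ((156.9 − 146.6) mod 360) = 10.3°.
10.3° ≤ 38.4° ⇒ inside.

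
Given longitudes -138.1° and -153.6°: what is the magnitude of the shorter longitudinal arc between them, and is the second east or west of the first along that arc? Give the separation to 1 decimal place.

Raw difference: -153.6 − -138.1 = -15.5°.
Normalise into (−180°, 180°]: -15.5° stays -15.5°.
Negative ⇒ the second point lies to the west; separation 15.5°.

15.5° west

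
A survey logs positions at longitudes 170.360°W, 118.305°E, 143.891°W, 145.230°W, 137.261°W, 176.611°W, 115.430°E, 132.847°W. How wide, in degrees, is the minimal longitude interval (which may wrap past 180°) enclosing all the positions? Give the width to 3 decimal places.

111.723°

Sort the longitudes: -176.611°, -170.360°, -145.230°, -143.891°, -137.261°, -132.847°, +115.430°, +118.305°.
Eastward gaps between consecutive values (wrapping around): 6.251°, 25.130°, 1.339°, 6.630°, 4.414°, 248.277°, 2.875°, 65.084°.
Largest gap = 248.277° ⇒ minimal covering band is its complement: 360° − 248.277° = 111.723°.
Band runs from +115.430° eastward to -132.847°, crossing the antimeridian.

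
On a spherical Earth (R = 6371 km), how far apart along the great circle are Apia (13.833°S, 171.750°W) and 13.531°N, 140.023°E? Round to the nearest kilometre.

Δλ = 140.023 − -171.750 = 311.773°; wrapped into (−180°, 180°]: -48.227°.
Δφ = 13.531 − -13.833 = 27.364°.
a = sin²(Δφ/2) + cos φ₁ · cos φ₂ · sin²(Δλ/2) = 0.213518.
c = 2·atan2(√a, √(1−a)) = 0.96068 rad → d = 6371·c ≈ 6120.48 km.

6120 km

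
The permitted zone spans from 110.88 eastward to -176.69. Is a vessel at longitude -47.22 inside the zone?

No

Band width going east from +110.88° to -176.69°: ((-176.69 − 110.88) mod 360) = 72.43°.
Offset of -47.22° east of the west edge: ((-47.22 − 110.88) mod 360) = 201.90°.
201.90° > 72.43° ⇒ outside.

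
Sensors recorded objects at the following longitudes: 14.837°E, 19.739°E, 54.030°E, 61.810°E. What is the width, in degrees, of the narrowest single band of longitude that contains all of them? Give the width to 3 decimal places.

46.973°

Sort the longitudes: +14.837°, +19.739°, +54.030°, +61.810°.
Eastward gaps between consecutive values (wrapping around): 4.902°, 34.291°, 7.780°, 313.027°.
Largest gap = 313.027° ⇒ minimal covering band is its complement: 360° − 313.027° = 46.973°.
Band runs from +14.837° eastward to +61.810°.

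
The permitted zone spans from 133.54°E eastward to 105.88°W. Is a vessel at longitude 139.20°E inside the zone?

Yes

Band width going east from +133.54° to -105.88°: ((-105.88 − 133.54) mod 360) = 120.58°.
Offset of +139.20° east of the west edge: ((139.20 − 133.54) mod 360) = 5.66°.
5.66° ≤ 120.58° ⇒ inside.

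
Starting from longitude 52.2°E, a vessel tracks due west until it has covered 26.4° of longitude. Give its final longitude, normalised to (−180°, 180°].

25.8°E

Start at +52.2°; shift −26.4° → +25.8°.
+25.8° already lies in (−180°, 180°].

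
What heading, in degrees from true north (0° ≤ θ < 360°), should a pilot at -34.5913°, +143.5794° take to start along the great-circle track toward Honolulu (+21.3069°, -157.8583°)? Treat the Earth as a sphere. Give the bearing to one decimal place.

Δλ = -157.8583 − 143.5794 = -301.4377°; wrapped into (−180°, 180°]: 58.5623°.
θ = atan2( sin Δλ · cos φ₂ , cos φ₁ · sin φ₂ − sin φ₁ · cos φ₂ · cos Δλ )
  = atan2(0.79489, 0.57500) = 54.119° → normalised to [0°, 360°): 54.119°.

54.1°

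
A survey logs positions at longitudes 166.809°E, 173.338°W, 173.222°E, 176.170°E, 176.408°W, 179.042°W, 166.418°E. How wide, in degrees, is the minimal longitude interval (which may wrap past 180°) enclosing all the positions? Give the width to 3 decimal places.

20.244°

Sort the longitudes: -179.042°, -176.408°, -173.338°, +166.418°, +166.809°, +173.222°, +176.170°.
Eastward gaps between consecutive values (wrapping around): 2.634°, 3.070°, 339.756°, 0.391°, 6.413°, 2.948°, 4.788°.
Largest gap = 339.756° ⇒ minimal covering band is its complement: 360° − 339.756° = 20.244°.
Band runs from +166.418° eastward to -173.338°, crossing the antimeridian.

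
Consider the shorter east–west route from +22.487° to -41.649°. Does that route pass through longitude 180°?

No

Signed shortest Δλ = ((-41.649 − 22.487 + 180) mod 360) − 180 = -64.136°.
Going west by 64.136° from +22.487° reaches -41.649° without touching 180°.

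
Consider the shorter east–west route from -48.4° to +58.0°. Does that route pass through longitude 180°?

No

Signed shortest Δλ = ((58.0 − -48.4 + 180) mod 360) − 180 = 106.4°.
Going east by 106.4° from -48.4° reaches +58.0° without touching 180°.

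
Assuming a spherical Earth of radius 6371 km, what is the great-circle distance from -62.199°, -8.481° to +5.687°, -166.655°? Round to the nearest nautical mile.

Δλ = -166.655 − -8.481 = -158.174°.
Δφ = 5.687 − -62.199 = 67.886°.
a = sin²(Δφ/2) + cos φ₁ · cos φ₂ · sin²(Δλ/2) = 0.759247.
c = 2·atan2(√a, √(1−a)) = 2.11588 rad → d = 6371·c ≈ 13480.30 km ≈ 7278.78 nmi.

7279 nmi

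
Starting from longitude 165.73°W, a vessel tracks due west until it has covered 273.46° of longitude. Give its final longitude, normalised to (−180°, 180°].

79.19°W

Start at -165.73°; shift −273.46° → -439.19°.
-439.19° lies outside (−180°, 180°]; add 360° → -79.19°.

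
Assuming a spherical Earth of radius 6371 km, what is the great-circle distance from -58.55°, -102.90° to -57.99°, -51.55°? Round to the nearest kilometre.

Δλ = -51.55 − -102.90 = 51.35°.
Δφ = -57.99 − -58.55 = 0.56°.
a = sin²(Δφ/2) + cos φ₁ · cos φ₂ · sin²(Δλ/2) = 0.051940.
c = 2·atan2(√a, √(1−a)) = 0.45985 rad → d = 6371·c ≈ 2929.70 km.

2930 km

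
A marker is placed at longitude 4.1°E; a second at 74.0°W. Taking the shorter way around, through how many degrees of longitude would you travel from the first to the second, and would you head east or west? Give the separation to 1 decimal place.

Raw difference: -74.0 − 4.1 = -78.1°.
Normalise into (−180°, 180°]: -78.1° stays -78.1°.
Negative ⇒ the second point lies to the west; separation 78.1°.

78.1° west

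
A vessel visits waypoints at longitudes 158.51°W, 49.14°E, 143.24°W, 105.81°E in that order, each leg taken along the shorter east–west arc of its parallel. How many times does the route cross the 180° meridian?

Leg 1: -158.51° → +49.14°, shortest Δλ = -152.35° (west) — crosses 180°.
Leg 2: +49.14° → -143.24°, shortest Δλ = 167.62° (east) — crosses 180°.
Leg 3: -143.24° → +105.81°, shortest Δλ = -110.95° (west) — crosses 180°.
Total crossings: 3.

3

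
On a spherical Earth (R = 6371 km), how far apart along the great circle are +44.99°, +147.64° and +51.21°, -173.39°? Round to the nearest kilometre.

2938 km

Δλ = -173.39 − 147.64 = -321.03°; wrapped into (−180°, 180°]: 38.97°.
Δφ = 51.21 − 44.99 = 6.22°.
a = sin²(Δφ/2) + cos φ₁ · cos φ₂ · sin²(Δλ/2) = 0.052239.
c = 2·atan2(√a, √(1−a)) = 0.46119 rad → d = 6371·c ≈ 2938.26 km.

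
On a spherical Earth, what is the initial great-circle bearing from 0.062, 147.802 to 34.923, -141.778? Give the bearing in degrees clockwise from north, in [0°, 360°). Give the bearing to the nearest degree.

Δλ = -141.778 − 147.802 = -289.580°; wrapped into (−180°, 180°]: 70.420°.
θ = atan2( sin Δλ · cos φ₂ , cos φ₁ · sin φ₂ − sin φ₁ · cos φ₂ · cos Δλ )
  = atan2(0.77251, 0.57218) = 53.474° → normalised to [0°, 360°): 53.474°.

53°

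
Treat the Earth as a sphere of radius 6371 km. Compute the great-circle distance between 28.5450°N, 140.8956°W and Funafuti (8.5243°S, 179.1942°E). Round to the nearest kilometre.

5943 km

Δλ = 179.1942 − -140.8956 = 320.0898°; wrapped into (−180°, 180°]: -39.9102°.
Δφ = -8.5243 − 28.5450 = -37.0693°.
a = sin²(Δφ/2) + cos φ₁ · cos φ₂ · sin²(Δλ/2) = 0.202232.
c = 2·atan2(√a, √(1−a)) = 0.93286 rad → d = 6371·c ≈ 5943.28 km.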